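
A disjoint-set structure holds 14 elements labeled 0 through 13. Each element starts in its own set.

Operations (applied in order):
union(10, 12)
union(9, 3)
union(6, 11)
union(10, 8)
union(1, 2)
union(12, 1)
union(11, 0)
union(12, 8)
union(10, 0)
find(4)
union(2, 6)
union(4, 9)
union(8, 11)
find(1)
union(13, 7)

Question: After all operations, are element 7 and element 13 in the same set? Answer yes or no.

Answer: yes

Derivation:
Step 1: union(10, 12) -> merged; set of 10 now {10, 12}
Step 2: union(9, 3) -> merged; set of 9 now {3, 9}
Step 3: union(6, 11) -> merged; set of 6 now {6, 11}
Step 4: union(10, 8) -> merged; set of 10 now {8, 10, 12}
Step 5: union(1, 2) -> merged; set of 1 now {1, 2}
Step 6: union(12, 1) -> merged; set of 12 now {1, 2, 8, 10, 12}
Step 7: union(11, 0) -> merged; set of 11 now {0, 6, 11}
Step 8: union(12, 8) -> already same set; set of 12 now {1, 2, 8, 10, 12}
Step 9: union(10, 0) -> merged; set of 10 now {0, 1, 2, 6, 8, 10, 11, 12}
Step 10: find(4) -> no change; set of 4 is {4}
Step 11: union(2, 6) -> already same set; set of 2 now {0, 1, 2, 6, 8, 10, 11, 12}
Step 12: union(4, 9) -> merged; set of 4 now {3, 4, 9}
Step 13: union(8, 11) -> already same set; set of 8 now {0, 1, 2, 6, 8, 10, 11, 12}
Step 14: find(1) -> no change; set of 1 is {0, 1, 2, 6, 8, 10, 11, 12}
Step 15: union(13, 7) -> merged; set of 13 now {7, 13}
Set of 7: {7, 13}; 13 is a member.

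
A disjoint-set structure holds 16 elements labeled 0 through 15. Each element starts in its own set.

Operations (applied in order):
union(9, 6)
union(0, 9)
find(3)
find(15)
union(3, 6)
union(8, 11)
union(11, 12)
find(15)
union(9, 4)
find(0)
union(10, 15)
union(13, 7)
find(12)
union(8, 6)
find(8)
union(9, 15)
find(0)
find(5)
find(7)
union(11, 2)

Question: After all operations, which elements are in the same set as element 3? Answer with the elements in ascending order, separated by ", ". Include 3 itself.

Step 1: union(9, 6) -> merged; set of 9 now {6, 9}
Step 2: union(0, 9) -> merged; set of 0 now {0, 6, 9}
Step 3: find(3) -> no change; set of 3 is {3}
Step 4: find(15) -> no change; set of 15 is {15}
Step 5: union(3, 6) -> merged; set of 3 now {0, 3, 6, 9}
Step 6: union(8, 11) -> merged; set of 8 now {8, 11}
Step 7: union(11, 12) -> merged; set of 11 now {8, 11, 12}
Step 8: find(15) -> no change; set of 15 is {15}
Step 9: union(9, 4) -> merged; set of 9 now {0, 3, 4, 6, 9}
Step 10: find(0) -> no change; set of 0 is {0, 3, 4, 6, 9}
Step 11: union(10, 15) -> merged; set of 10 now {10, 15}
Step 12: union(13, 7) -> merged; set of 13 now {7, 13}
Step 13: find(12) -> no change; set of 12 is {8, 11, 12}
Step 14: union(8, 6) -> merged; set of 8 now {0, 3, 4, 6, 8, 9, 11, 12}
Step 15: find(8) -> no change; set of 8 is {0, 3, 4, 6, 8, 9, 11, 12}
Step 16: union(9, 15) -> merged; set of 9 now {0, 3, 4, 6, 8, 9, 10, 11, 12, 15}
Step 17: find(0) -> no change; set of 0 is {0, 3, 4, 6, 8, 9, 10, 11, 12, 15}
Step 18: find(5) -> no change; set of 5 is {5}
Step 19: find(7) -> no change; set of 7 is {7, 13}
Step 20: union(11, 2) -> merged; set of 11 now {0, 2, 3, 4, 6, 8, 9, 10, 11, 12, 15}
Component of 3: {0, 2, 3, 4, 6, 8, 9, 10, 11, 12, 15}

Answer: 0, 2, 3, 4, 6, 8, 9, 10, 11, 12, 15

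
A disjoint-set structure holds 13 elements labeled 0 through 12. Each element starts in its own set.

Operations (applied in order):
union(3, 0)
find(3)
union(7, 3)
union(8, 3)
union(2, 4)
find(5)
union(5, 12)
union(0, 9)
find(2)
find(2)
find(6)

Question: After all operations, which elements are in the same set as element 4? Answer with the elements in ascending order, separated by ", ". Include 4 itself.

Answer: 2, 4

Derivation:
Step 1: union(3, 0) -> merged; set of 3 now {0, 3}
Step 2: find(3) -> no change; set of 3 is {0, 3}
Step 3: union(7, 3) -> merged; set of 7 now {0, 3, 7}
Step 4: union(8, 3) -> merged; set of 8 now {0, 3, 7, 8}
Step 5: union(2, 4) -> merged; set of 2 now {2, 4}
Step 6: find(5) -> no change; set of 5 is {5}
Step 7: union(5, 12) -> merged; set of 5 now {5, 12}
Step 8: union(0, 9) -> merged; set of 0 now {0, 3, 7, 8, 9}
Step 9: find(2) -> no change; set of 2 is {2, 4}
Step 10: find(2) -> no change; set of 2 is {2, 4}
Step 11: find(6) -> no change; set of 6 is {6}
Component of 4: {2, 4}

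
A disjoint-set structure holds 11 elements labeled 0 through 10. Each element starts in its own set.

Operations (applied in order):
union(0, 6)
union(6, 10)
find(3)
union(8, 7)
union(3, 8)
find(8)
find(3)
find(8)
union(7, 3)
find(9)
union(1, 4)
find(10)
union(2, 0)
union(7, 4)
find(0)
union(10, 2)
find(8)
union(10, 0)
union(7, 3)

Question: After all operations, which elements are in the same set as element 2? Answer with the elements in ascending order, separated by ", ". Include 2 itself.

Step 1: union(0, 6) -> merged; set of 0 now {0, 6}
Step 2: union(6, 10) -> merged; set of 6 now {0, 6, 10}
Step 3: find(3) -> no change; set of 3 is {3}
Step 4: union(8, 7) -> merged; set of 8 now {7, 8}
Step 5: union(3, 8) -> merged; set of 3 now {3, 7, 8}
Step 6: find(8) -> no change; set of 8 is {3, 7, 8}
Step 7: find(3) -> no change; set of 3 is {3, 7, 8}
Step 8: find(8) -> no change; set of 8 is {3, 7, 8}
Step 9: union(7, 3) -> already same set; set of 7 now {3, 7, 8}
Step 10: find(9) -> no change; set of 9 is {9}
Step 11: union(1, 4) -> merged; set of 1 now {1, 4}
Step 12: find(10) -> no change; set of 10 is {0, 6, 10}
Step 13: union(2, 0) -> merged; set of 2 now {0, 2, 6, 10}
Step 14: union(7, 4) -> merged; set of 7 now {1, 3, 4, 7, 8}
Step 15: find(0) -> no change; set of 0 is {0, 2, 6, 10}
Step 16: union(10, 2) -> already same set; set of 10 now {0, 2, 6, 10}
Step 17: find(8) -> no change; set of 8 is {1, 3, 4, 7, 8}
Step 18: union(10, 0) -> already same set; set of 10 now {0, 2, 6, 10}
Step 19: union(7, 3) -> already same set; set of 7 now {1, 3, 4, 7, 8}
Component of 2: {0, 2, 6, 10}

Answer: 0, 2, 6, 10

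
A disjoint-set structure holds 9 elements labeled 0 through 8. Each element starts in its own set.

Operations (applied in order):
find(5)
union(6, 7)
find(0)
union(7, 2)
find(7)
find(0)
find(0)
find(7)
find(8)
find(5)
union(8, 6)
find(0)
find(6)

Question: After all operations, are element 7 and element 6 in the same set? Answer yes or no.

Answer: yes

Derivation:
Step 1: find(5) -> no change; set of 5 is {5}
Step 2: union(6, 7) -> merged; set of 6 now {6, 7}
Step 3: find(0) -> no change; set of 0 is {0}
Step 4: union(7, 2) -> merged; set of 7 now {2, 6, 7}
Step 5: find(7) -> no change; set of 7 is {2, 6, 7}
Step 6: find(0) -> no change; set of 0 is {0}
Step 7: find(0) -> no change; set of 0 is {0}
Step 8: find(7) -> no change; set of 7 is {2, 6, 7}
Step 9: find(8) -> no change; set of 8 is {8}
Step 10: find(5) -> no change; set of 5 is {5}
Step 11: union(8, 6) -> merged; set of 8 now {2, 6, 7, 8}
Step 12: find(0) -> no change; set of 0 is {0}
Step 13: find(6) -> no change; set of 6 is {2, 6, 7, 8}
Set of 7: {2, 6, 7, 8}; 6 is a member.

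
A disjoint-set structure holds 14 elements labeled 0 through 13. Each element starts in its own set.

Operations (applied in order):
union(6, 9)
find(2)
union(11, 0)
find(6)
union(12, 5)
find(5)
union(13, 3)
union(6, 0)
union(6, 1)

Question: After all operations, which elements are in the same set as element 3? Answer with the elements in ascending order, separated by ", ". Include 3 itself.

Step 1: union(6, 9) -> merged; set of 6 now {6, 9}
Step 2: find(2) -> no change; set of 2 is {2}
Step 3: union(11, 0) -> merged; set of 11 now {0, 11}
Step 4: find(6) -> no change; set of 6 is {6, 9}
Step 5: union(12, 5) -> merged; set of 12 now {5, 12}
Step 6: find(5) -> no change; set of 5 is {5, 12}
Step 7: union(13, 3) -> merged; set of 13 now {3, 13}
Step 8: union(6, 0) -> merged; set of 6 now {0, 6, 9, 11}
Step 9: union(6, 1) -> merged; set of 6 now {0, 1, 6, 9, 11}
Component of 3: {3, 13}

Answer: 3, 13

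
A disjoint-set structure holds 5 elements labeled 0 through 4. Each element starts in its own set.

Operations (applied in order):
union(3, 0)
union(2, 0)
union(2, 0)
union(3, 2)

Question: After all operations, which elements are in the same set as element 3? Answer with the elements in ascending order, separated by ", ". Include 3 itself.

Step 1: union(3, 0) -> merged; set of 3 now {0, 3}
Step 2: union(2, 0) -> merged; set of 2 now {0, 2, 3}
Step 3: union(2, 0) -> already same set; set of 2 now {0, 2, 3}
Step 4: union(3, 2) -> already same set; set of 3 now {0, 2, 3}
Component of 3: {0, 2, 3}

Answer: 0, 2, 3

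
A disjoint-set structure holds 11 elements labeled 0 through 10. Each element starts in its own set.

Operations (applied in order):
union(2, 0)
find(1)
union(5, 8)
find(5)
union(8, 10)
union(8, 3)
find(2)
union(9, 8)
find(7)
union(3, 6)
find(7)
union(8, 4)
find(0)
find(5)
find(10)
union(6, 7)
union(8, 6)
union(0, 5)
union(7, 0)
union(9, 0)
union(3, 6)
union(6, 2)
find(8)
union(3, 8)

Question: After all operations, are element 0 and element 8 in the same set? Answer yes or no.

Answer: yes

Derivation:
Step 1: union(2, 0) -> merged; set of 2 now {0, 2}
Step 2: find(1) -> no change; set of 1 is {1}
Step 3: union(5, 8) -> merged; set of 5 now {5, 8}
Step 4: find(5) -> no change; set of 5 is {5, 8}
Step 5: union(8, 10) -> merged; set of 8 now {5, 8, 10}
Step 6: union(8, 3) -> merged; set of 8 now {3, 5, 8, 10}
Step 7: find(2) -> no change; set of 2 is {0, 2}
Step 8: union(9, 8) -> merged; set of 9 now {3, 5, 8, 9, 10}
Step 9: find(7) -> no change; set of 7 is {7}
Step 10: union(3, 6) -> merged; set of 3 now {3, 5, 6, 8, 9, 10}
Step 11: find(7) -> no change; set of 7 is {7}
Step 12: union(8, 4) -> merged; set of 8 now {3, 4, 5, 6, 8, 9, 10}
Step 13: find(0) -> no change; set of 0 is {0, 2}
Step 14: find(5) -> no change; set of 5 is {3, 4, 5, 6, 8, 9, 10}
Step 15: find(10) -> no change; set of 10 is {3, 4, 5, 6, 8, 9, 10}
Step 16: union(6, 7) -> merged; set of 6 now {3, 4, 5, 6, 7, 8, 9, 10}
Step 17: union(8, 6) -> already same set; set of 8 now {3, 4, 5, 6, 7, 8, 9, 10}
Step 18: union(0, 5) -> merged; set of 0 now {0, 2, 3, 4, 5, 6, 7, 8, 9, 10}
Step 19: union(7, 0) -> already same set; set of 7 now {0, 2, 3, 4, 5, 6, 7, 8, 9, 10}
Step 20: union(9, 0) -> already same set; set of 9 now {0, 2, 3, 4, 5, 6, 7, 8, 9, 10}
Step 21: union(3, 6) -> already same set; set of 3 now {0, 2, 3, 4, 5, 6, 7, 8, 9, 10}
Step 22: union(6, 2) -> already same set; set of 6 now {0, 2, 3, 4, 5, 6, 7, 8, 9, 10}
Step 23: find(8) -> no change; set of 8 is {0, 2, 3, 4, 5, 6, 7, 8, 9, 10}
Step 24: union(3, 8) -> already same set; set of 3 now {0, 2, 3, 4, 5, 6, 7, 8, 9, 10}
Set of 0: {0, 2, 3, 4, 5, 6, 7, 8, 9, 10}; 8 is a member.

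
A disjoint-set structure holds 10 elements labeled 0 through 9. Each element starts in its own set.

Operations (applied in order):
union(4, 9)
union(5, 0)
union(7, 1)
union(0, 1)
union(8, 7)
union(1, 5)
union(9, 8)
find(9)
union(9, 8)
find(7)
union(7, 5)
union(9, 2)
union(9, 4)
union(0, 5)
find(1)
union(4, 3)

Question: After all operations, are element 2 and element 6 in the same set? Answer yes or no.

Step 1: union(4, 9) -> merged; set of 4 now {4, 9}
Step 2: union(5, 0) -> merged; set of 5 now {0, 5}
Step 3: union(7, 1) -> merged; set of 7 now {1, 7}
Step 4: union(0, 1) -> merged; set of 0 now {0, 1, 5, 7}
Step 5: union(8, 7) -> merged; set of 8 now {0, 1, 5, 7, 8}
Step 6: union(1, 5) -> already same set; set of 1 now {0, 1, 5, 7, 8}
Step 7: union(9, 8) -> merged; set of 9 now {0, 1, 4, 5, 7, 8, 9}
Step 8: find(9) -> no change; set of 9 is {0, 1, 4, 5, 7, 8, 9}
Step 9: union(9, 8) -> already same set; set of 9 now {0, 1, 4, 5, 7, 8, 9}
Step 10: find(7) -> no change; set of 7 is {0, 1, 4, 5, 7, 8, 9}
Step 11: union(7, 5) -> already same set; set of 7 now {0, 1, 4, 5, 7, 8, 9}
Step 12: union(9, 2) -> merged; set of 9 now {0, 1, 2, 4, 5, 7, 8, 9}
Step 13: union(9, 4) -> already same set; set of 9 now {0, 1, 2, 4, 5, 7, 8, 9}
Step 14: union(0, 5) -> already same set; set of 0 now {0, 1, 2, 4, 5, 7, 8, 9}
Step 15: find(1) -> no change; set of 1 is {0, 1, 2, 4, 5, 7, 8, 9}
Step 16: union(4, 3) -> merged; set of 4 now {0, 1, 2, 3, 4, 5, 7, 8, 9}
Set of 2: {0, 1, 2, 3, 4, 5, 7, 8, 9}; 6 is not a member.

Answer: no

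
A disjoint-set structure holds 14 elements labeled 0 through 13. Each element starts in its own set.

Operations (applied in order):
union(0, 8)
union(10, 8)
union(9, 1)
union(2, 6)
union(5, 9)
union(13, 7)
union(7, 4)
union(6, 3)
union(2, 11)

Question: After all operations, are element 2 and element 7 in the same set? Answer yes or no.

Step 1: union(0, 8) -> merged; set of 0 now {0, 8}
Step 2: union(10, 8) -> merged; set of 10 now {0, 8, 10}
Step 3: union(9, 1) -> merged; set of 9 now {1, 9}
Step 4: union(2, 6) -> merged; set of 2 now {2, 6}
Step 5: union(5, 9) -> merged; set of 5 now {1, 5, 9}
Step 6: union(13, 7) -> merged; set of 13 now {7, 13}
Step 7: union(7, 4) -> merged; set of 7 now {4, 7, 13}
Step 8: union(6, 3) -> merged; set of 6 now {2, 3, 6}
Step 9: union(2, 11) -> merged; set of 2 now {2, 3, 6, 11}
Set of 2: {2, 3, 6, 11}; 7 is not a member.

Answer: no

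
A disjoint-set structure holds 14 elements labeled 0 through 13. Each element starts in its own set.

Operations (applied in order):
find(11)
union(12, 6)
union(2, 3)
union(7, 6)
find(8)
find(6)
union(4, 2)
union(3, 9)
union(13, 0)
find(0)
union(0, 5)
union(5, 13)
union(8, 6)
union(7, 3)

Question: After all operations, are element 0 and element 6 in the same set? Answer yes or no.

Step 1: find(11) -> no change; set of 11 is {11}
Step 2: union(12, 6) -> merged; set of 12 now {6, 12}
Step 3: union(2, 3) -> merged; set of 2 now {2, 3}
Step 4: union(7, 6) -> merged; set of 7 now {6, 7, 12}
Step 5: find(8) -> no change; set of 8 is {8}
Step 6: find(6) -> no change; set of 6 is {6, 7, 12}
Step 7: union(4, 2) -> merged; set of 4 now {2, 3, 4}
Step 8: union(3, 9) -> merged; set of 3 now {2, 3, 4, 9}
Step 9: union(13, 0) -> merged; set of 13 now {0, 13}
Step 10: find(0) -> no change; set of 0 is {0, 13}
Step 11: union(0, 5) -> merged; set of 0 now {0, 5, 13}
Step 12: union(5, 13) -> already same set; set of 5 now {0, 5, 13}
Step 13: union(8, 6) -> merged; set of 8 now {6, 7, 8, 12}
Step 14: union(7, 3) -> merged; set of 7 now {2, 3, 4, 6, 7, 8, 9, 12}
Set of 0: {0, 5, 13}; 6 is not a member.

Answer: no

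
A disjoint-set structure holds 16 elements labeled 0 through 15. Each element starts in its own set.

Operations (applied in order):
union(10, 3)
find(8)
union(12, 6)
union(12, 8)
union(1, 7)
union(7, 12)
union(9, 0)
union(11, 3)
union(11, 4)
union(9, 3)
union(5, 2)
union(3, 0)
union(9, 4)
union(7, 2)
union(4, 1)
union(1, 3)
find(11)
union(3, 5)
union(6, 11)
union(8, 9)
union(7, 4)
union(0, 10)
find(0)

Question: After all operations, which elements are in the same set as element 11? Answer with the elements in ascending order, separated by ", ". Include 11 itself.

Answer: 0, 1, 2, 3, 4, 5, 6, 7, 8, 9, 10, 11, 12

Derivation:
Step 1: union(10, 3) -> merged; set of 10 now {3, 10}
Step 2: find(8) -> no change; set of 8 is {8}
Step 3: union(12, 6) -> merged; set of 12 now {6, 12}
Step 4: union(12, 8) -> merged; set of 12 now {6, 8, 12}
Step 5: union(1, 7) -> merged; set of 1 now {1, 7}
Step 6: union(7, 12) -> merged; set of 7 now {1, 6, 7, 8, 12}
Step 7: union(9, 0) -> merged; set of 9 now {0, 9}
Step 8: union(11, 3) -> merged; set of 11 now {3, 10, 11}
Step 9: union(11, 4) -> merged; set of 11 now {3, 4, 10, 11}
Step 10: union(9, 3) -> merged; set of 9 now {0, 3, 4, 9, 10, 11}
Step 11: union(5, 2) -> merged; set of 5 now {2, 5}
Step 12: union(3, 0) -> already same set; set of 3 now {0, 3, 4, 9, 10, 11}
Step 13: union(9, 4) -> already same set; set of 9 now {0, 3, 4, 9, 10, 11}
Step 14: union(7, 2) -> merged; set of 7 now {1, 2, 5, 6, 7, 8, 12}
Step 15: union(4, 1) -> merged; set of 4 now {0, 1, 2, 3, 4, 5, 6, 7, 8, 9, 10, 11, 12}
Step 16: union(1, 3) -> already same set; set of 1 now {0, 1, 2, 3, 4, 5, 6, 7, 8, 9, 10, 11, 12}
Step 17: find(11) -> no change; set of 11 is {0, 1, 2, 3, 4, 5, 6, 7, 8, 9, 10, 11, 12}
Step 18: union(3, 5) -> already same set; set of 3 now {0, 1, 2, 3, 4, 5, 6, 7, 8, 9, 10, 11, 12}
Step 19: union(6, 11) -> already same set; set of 6 now {0, 1, 2, 3, 4, 5, 6, 7, 8, 9, 10, 11, 12}
Step 20: union(8, 9) -> already same set; set of 8 now {0, 1, 2, 3, 4, 5, 6, 7, 8, 9, 10, 11, 12}
Step 21: union(7, 4) -> already same set; set of 7 now {0, 1, 2, 3, 4, 5, 6, 7, 8, 9, 10, 11, 12}
Step 22: union(0, 10) -> already same set; set of 0 now {0, 1, 2, 3, 4, 5, 6, 7, 8, 9, 10, 11, 12}
Step 23: find(0) -> no change; set of 0 is {0, 1, 2, 3, 4, 5, 6, 7, 8, 9, 10, 11, 12}
Component of 11: {0, 1, 2, 3, 4, 5, 6, 7, 8, 9, 10, 11, 12}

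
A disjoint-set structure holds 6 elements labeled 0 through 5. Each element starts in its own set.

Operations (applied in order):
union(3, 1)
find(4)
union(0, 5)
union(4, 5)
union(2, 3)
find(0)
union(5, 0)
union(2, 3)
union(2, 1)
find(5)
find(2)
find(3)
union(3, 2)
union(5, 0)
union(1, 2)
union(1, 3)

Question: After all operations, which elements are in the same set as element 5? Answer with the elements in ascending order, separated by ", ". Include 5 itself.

Answer: 0, 4, 5

Derivation:
Step 1: union(3, 1) -> merged; set of 3 now {1, 3}
Step 2: find(4) -> no change; set of 4 is {4}
Step 3: union(0, 5) -> merged; set of 0 now {0, 5}
Step 4: union(4, 5) -> merged; set of 4 now {0, 4, 5}
Step 5: union(2, 3) -> merged; set of 2 now {1, 2, 3}
Step 6: find(0) -> no change; set of 0 is {0, 4, 5}
Step 7: union(5, 0) -> already same set; set of 5 now {0, 4, 5}
Step 8: union(2, 3) -> already same set; set of 2 now {1, 2, 3}
Step 9: union(2, 1) -> already same set; set of 2 now {1, 2, 3}
Step 10: find(5) -> no change; set of 5 is {0, 4, 5}
Step 11: find(2) -> no change; set of 2 is {1, 2, 3}
Step 12: find(3) -> no change; set of 3 is {1, 2, 3}
Step 13: union(3, 2) -> already same set; set of 3 now {1, 2, 3}
Step 14: union(5, 0) -> already same set; set of 5 now {0, 4, 5}
Step 15: union(1, 2) -> already same set; set of 1 now {1, 2, 3}
Step 16: union(1, 3) -> already same set; set of 1 now {1, 2, 3}
Component of 5: {0, 4, 5}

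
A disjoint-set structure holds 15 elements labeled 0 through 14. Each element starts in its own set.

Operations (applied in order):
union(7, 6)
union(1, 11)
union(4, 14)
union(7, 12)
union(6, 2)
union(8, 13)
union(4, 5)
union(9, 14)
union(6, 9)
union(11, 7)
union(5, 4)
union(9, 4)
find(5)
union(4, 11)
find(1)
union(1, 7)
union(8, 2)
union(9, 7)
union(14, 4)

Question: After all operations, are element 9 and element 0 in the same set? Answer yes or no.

Step 1: union(7, 6) -> merged; set of 7 now {6, 7}
Step 2: union(1, 11) -> merged; set of 1 now {1, 11}
Step 3: union(4, 14) -> merged; set of 4 now {4, 14}
Step 4: union(7, 12) -> merged; set of 7 now {6, 7, 12}
Step 5: union(6, 2) -> merged; set of 6 now {2, 6, 7, 12}
Step 6: union(8, 13) -> merged; set of 8 now {8, 13}
Step 7: union(4, 5) -> merged; set of 4 now {4, 5, 14}
Step 8: union(9, 14) -> merged; set of 9 now {4, 5, 9, 14}
Step 9: union(6, 9) -> merged; set of 6 now {2, 4, 5, 6, 7, 9, 12, 14}
Step 10: union(11, 7) -> merged; set of 11 now {1, 2, 4, 5, 6, 7, 9, 11, 12, 14}
Step 11: union(5, 4) -> already same set; set of 5 now {1, 2, 4, 5, 6, 7, 9, 11, 12, 14}
Step 12: union(9, 4) -> already same set; set of 9 now {1, 2, 4, 5, 6, 7, 9, 11, 12, 14}
Step 13: find(5) -> no change; set of 5 is {1, 2, 4, 5, 6, 7, 9, 11, 12, 14}
Step 14: union(4, 11) -> already same set; set of 4 now {1, 2, 4, 5, 6, 7, 9, 11, 12, 14}
Step 15: find(1) -> no change; set of 1 is {1, 2, 4, 5, 6, 7, 9, 11, 12, 14}
Step 16: union(1, 7) -> already same set; set of 1 now {1, 2, 4, 5, 6, 7, 9, 11, 12, 14}
Step 17: union(8, 2) -> merged; set of 8 now {1, 2, 4, 5, 6, 7, 8, 9, 11, 12, 13, 14}
Step 18: union(9, 7) -> already same set; set of 9 now {1, 2, 4, 5, 6, 7, 8, 9, 11, 12, 13, 14}
Step 19: union(14, 4) -> already same set; set of 14 now {1, 2, 4, 5, 6, 7, 8, 9, 11, 12, 13, 14}
Set of 9: {1, 2, 4, 5, 6, 7, 8, 9, 11, 12, 13, 14}; 0 is not a member.

Answer: no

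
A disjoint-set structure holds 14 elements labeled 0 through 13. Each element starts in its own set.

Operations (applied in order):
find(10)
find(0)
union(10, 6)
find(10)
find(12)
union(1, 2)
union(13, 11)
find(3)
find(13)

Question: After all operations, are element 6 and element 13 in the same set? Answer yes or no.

Answer: no

Derivation:
Step 1: find(10) -> no change; set of 10 is {10}
Step 2: find(0) -> no change; set of 0 is {0}
Step 3: union(10, 6) -> merged; set of 10 now {6, 10}
Step 4: find(10) -> no change; set of 10 is {6, 10}
Step 5: find(12) -> no change; set of 12 is {12}
Step 6: union(1, 2) -> merged; set of 1 now {1, 2}
Step 7: union(13, 11) -> merged; set of 13 now {11, 13}
Step 8: find(3) -> no change; set of 3 is {3}
Step 9: find(13) -> no change; set of 13 is {11, 13}
Set of 6: {6, 10}; 13 is not a member.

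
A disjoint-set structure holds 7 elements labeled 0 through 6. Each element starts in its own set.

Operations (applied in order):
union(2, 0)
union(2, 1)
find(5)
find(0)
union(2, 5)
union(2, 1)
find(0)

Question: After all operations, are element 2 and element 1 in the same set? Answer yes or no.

Answer: yes

Derivation:
Step 1: union(2, 0) -> merged; set of 2 now {0, 2}
Step 2: union(2, 1) -> merged; set of 2 now {0, 1, 2}
Step 3: find(5) -> no change; set of 5 is {5}
Step 4: find(0) -> no change; set of 0 is {0, 1, 2}
Step 5: union(2, 5) -> merged; set of 2 now {0, 1, 2, 5}
Step 6: union(2, 1) -> already same set; set of 2 now {0, 1, 2, 5}
Step 7: find(0) -> no change; set of 0 is {0, 1, 2, 5}
Set of 2: {0, 1, 2, 5}; 1 is a member.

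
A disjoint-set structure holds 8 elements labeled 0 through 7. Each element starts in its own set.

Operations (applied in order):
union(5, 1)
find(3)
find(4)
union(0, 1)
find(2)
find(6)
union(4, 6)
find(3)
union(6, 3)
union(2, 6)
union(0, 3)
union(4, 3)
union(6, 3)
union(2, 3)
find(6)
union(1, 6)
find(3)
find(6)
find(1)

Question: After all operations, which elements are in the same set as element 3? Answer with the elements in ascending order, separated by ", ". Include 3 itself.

Answer: 0, 1, 2, 3, 4, 5, 6

Derivation:
Step 1: union(5, 1) -> merged; set of 5 now {1, 5}
Step 2: find(3) -> no change; set of 3 is {3}
Step 3: find(4) -> no change; set of 4 is {4}
Step 4: union(0, 1) -> merged; set of 0 now {0, 1, 5}
Step 5: find(2) -> no change; set of 2 is {2}
Step 6: find(6) -> no change; set of 6 is {6}
Step 7: union(4, 6) -> merged; set of 4 now {4, 6}
Step 8: find(3) -> no change; set of 3 is {3}
Step 9: union(6, 3) -> merged; set of 6 now {3, 4, 6}
Step 10: union(2, 6) -> merged; set of 2 now {2, 3, 4, 6}
Step 11: union(0, 3) -> merged; set of 0 now {0, 1, 2, 3, 4, 5, 6}
Step 12: union(4, 3) -> already same set; set of 4 now {0, 1, 2, 3, 4, 5, 6}
Step 13: union(6, 3) -> already same set; set of 6 now {0, 1, 2, 3, 4, 5, 6}
Step 14: union(2, 3) -> already same set; set of 2 now {0, 1, 2, 3, 4, 5, 6}
Step 15: find(6) -> no change; set of 6 is {0, 1, 2, 3, 4, 5, 6}
Step 16: union(1, 6) -> already same set; set of 1 now {0, 1, 2, 3, 4, 5, 6}
Step 17: find(3) -> no change; set of 3 is {0, 1, 2, 3, 4, 5, 6}
Step 18: find(6) -> no change; set of 6 is {0, 1, 2, 3, 4, 5, 6}
Step 19: find(1) -> no change; set of 1 is {0, 1, 2, 3, 4, 5, 6}
Component of 3: {0, 1, 2, 3, 4, 5, 6}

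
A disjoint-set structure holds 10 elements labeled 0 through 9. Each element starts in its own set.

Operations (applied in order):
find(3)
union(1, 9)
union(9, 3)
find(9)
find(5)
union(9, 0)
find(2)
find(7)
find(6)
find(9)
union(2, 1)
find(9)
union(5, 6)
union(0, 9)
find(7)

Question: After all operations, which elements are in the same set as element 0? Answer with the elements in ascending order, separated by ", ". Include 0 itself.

Step 1: find(3) -> no change; set of 3 is {3}
Step 2: union(1, 9) -> merged; set of 1 now {1, 9}
Step 3: union(9, 3) -> merged; set of 9 now {1, 3, 9}
Step 4: find(9) -> no change; set of 9 is {1, 3, 9}
Step 5: find(5) -> no change; set of 5 is {5}
Step 6: union(9, 0) -> merged; set of 9 now {0, 1, 3, 9}
Step 7: find(2) -> no change; set of 2 is {2}
Step 8: find(7) -> no change; set of 7 is {7}
Step 9: find(6) -> no change; set of 6 is {6}
Step 10: find(9) -> no change; set of 9 is {0, 1, 3, 9}
Step 11: union(2, 1) -> merged; set of 2 now {0, 1, 2, 3, 9}
Step 12: find(9) -> no change; set of 9 is {0, 1, 2, 3, 9}
Step 13: union(5, 6) -> merged; set of 5 now {5, 6}
Step 14: union(0, 9) -> already same set; set of 0 now {0, 1, 2, 3, 9}
Step 15: find(7) -> no change; set of 7 is {7}
Component of 0: {0, 1, 2, 3, 9}

Answer: 0, 1, 2, 3, 9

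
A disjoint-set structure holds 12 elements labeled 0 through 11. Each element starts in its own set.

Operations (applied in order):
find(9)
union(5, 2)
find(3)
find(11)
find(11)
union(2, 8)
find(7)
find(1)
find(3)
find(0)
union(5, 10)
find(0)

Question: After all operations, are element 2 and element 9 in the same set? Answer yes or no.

Answer: no

Derivation:
Step 1: find(9) -> no change; set of 9 is {9}
Step 2: union(5, 2) -> merged; set of 5 now {2, 5}
Step 3: find(3) -> no change; set of 3 is {3}
Step 4: find(11) -> no change; set of 11 is {11}
Step 5: find(11) -> no change; set of 11 is {11}
Step 6: union(2, 8) -> merged; set of 2 now {2, 5, 8}
Step 7: find(7) -> no change; set of 7 is {7}
Step 8: find(1) -> no change; set of 1 is {1}
Step 9: find(3) -> no change; set of 3 is {3}
Step 10: find(0) -> no change; set of 0 is {0}
Step 11: union(5, 10) -> merged; set of 5 now {2, 5, 8, 10}
Step 12: find(0) -> no change; set of 0 is {0}
Set of 2: {2, 5, 8, 10}; 9 is not a member.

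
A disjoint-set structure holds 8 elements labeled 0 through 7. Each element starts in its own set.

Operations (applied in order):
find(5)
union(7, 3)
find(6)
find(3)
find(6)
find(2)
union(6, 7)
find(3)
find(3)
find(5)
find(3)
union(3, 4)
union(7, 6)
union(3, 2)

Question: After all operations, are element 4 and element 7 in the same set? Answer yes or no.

Answer: yes

Derivation:
Step 1: find(5) -> no change; set of 5 is {5}
Step 2: union(7, 3) -> merged; set of 7 now {3, 7}
Step 3: find(6) -> no change; set of 6 is {6}
Step 4: find(3) -> no change; set of 3 is {3, 7}
Step 5: find(6) -> no change; set of 6 is {6}
Step 6: find(2) -> no change; set of 2 is {2}
Step 7: union(6, 7) -> merged; set of 6 now {3, 6, 7}
Step 8: find(3) -> no change; set of 3 is {3, 6, 7}
Step 9: find(3) -> no change; set of 3 is {3, 6, 7}
Step 10: find(5) -> no change; set of 5 is {5}
Step 11: find(3) -> no change; set of 3 is {3, 6, 7}
Step 12: union(3, 4) -> merged; set of 3 now {3, 4, 6, 7}
Step 13: union(7, 6) -> already same set; set of 7 now {3, 4, 6, 7}
Step 14: union(3, 2) -> merged; set of 3 now {2, 3, 4, 6, 7}
Set of 4: {2, 3, 4, 6, 7}; 7 is a member.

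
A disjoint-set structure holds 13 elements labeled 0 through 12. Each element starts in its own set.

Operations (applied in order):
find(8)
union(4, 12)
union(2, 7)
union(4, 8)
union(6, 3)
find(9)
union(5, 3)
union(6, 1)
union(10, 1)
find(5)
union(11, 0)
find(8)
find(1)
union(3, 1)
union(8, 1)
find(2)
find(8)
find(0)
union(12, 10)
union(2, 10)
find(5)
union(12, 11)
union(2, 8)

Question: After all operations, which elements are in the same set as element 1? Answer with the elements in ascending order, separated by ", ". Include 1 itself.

Step 1: find(8) -> no change; set of 8 is {8}
Step 2: union(4, 12) -> merged; set of 4 now {4, 12}
Step 3: union(2, 7) -> merged; set of 2 now {2, 7}
Step 4: union(4, 8) -> merged; set of 4 now {4, 8, 12}
Step 5: union(6, 3) -> merged; set of 6 now {3, 6}
Step 6: find(9) -> no change; set of 9 is {9}
Step 7: union(5, 3) -> merged; set of 5 now {3, 5, 6}
Step 8: union(6, 1) -> merged; set of 6 now {1, 3, 5, 6}
Step 9: union(10, 1) -> merged; set of 10 now {1, 3, 5, 6, 10}
Step 10: find(5) -> no change; set of 5 is {1, 3, 5, 6, 10}
Step 11: union(11, 0) -> merged; set of 11 now {0, 11}
Step 12: find(8) -> no change; set of 8 is {4, 8, 12}
Step 13: find(1) -> no change; set of 1 is {1, 3, 5, 6, 10}
Step 14: union(3, 1) -> already same set; set of 3 now {1, 3, 5, 6, 10}
Step 15: union(8, 1) -> merged; set of 8 now {1, 3, 4, 5, 6, 8, 10, 12}
Step 16: find(2) -> no change; set of 2 is {2, 7}
Step 17: find(8) -> no change; set of 8 is {1, 3, 4, 5, 6, 8, 10, 12}
Step 18: find(0) -> no change; set of 0 is {0, 11}
Step 19: union(12, 10) -> already same set; set of 12 now {1, 3, 4, 5, 6, 8, 10, 12}
Step 20: union(2, 10) -> merged; set of 2 now {1, 2, 3, 4, 5, 6, 7, 8, 10, 12}
Step 21: find(5) -> no change; set of 5 is {1, 2, 3, 4, 5, 6, 7, 8, 10, 12}
Step 22: union(12, 11) -> merged; set of 12 now {0, 1, 2, 3, 4, 5, 6, 7, 8, 10, 11, 12}
Step 23: union(2, 8) -> already same set; set of 2 now {0, 1, 2, 3, 4, 5, 6, 7, 8, 10, 11, 12}
Component of 1: {0, 1, 2, 3, 4, 5, 6, 7, 8, 10, 11, 12}

Answer: 0, 1, 2, 3, 4, 5, 6, 7, 8, 10, 11, 12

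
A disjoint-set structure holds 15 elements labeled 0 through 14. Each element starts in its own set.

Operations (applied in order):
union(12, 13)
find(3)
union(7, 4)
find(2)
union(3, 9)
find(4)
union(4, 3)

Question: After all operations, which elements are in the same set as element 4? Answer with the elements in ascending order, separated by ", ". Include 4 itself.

Step 1: union(12, 13) -> merged; set of 12 now {12, 13}
Step 2: find(3) -> no change; set of 3 is {3}
Step 3: union(7, 4) -> merged; set of 7 now {4, 7}
Step 4: find(2) -> no change; set of 2 is {2}
Step 5: union(3, 9) -> merged; set of 3 now {3, 9}
Step 6: find(4) -> no change; set of 4 is {4, 7}
Step 7: union(4, 3) -> merged; set of 4 now {3, 4, 7, 9}
Component of 4: {3, 4, 7, 9}

Answer: 3, 4, 7, 9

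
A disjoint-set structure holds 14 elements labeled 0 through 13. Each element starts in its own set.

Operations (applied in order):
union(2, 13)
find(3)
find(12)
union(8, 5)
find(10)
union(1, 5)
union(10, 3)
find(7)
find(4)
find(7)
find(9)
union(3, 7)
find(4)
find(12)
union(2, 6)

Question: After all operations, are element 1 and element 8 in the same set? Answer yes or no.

Step 1: union(2, 13) -> merged; set of 2 now {2, 13}
Step 2: find(3) -> no change; set of 3 is {3}
Step 3: find(12) -> no change; set of 12 is {12}
Step 4: union(8, 5) -> merged; set of 8 now {5, 8}
Step 5: find(10) -> no change; set of 10 is {10}
Step 6: union(1, 5) -> merged; set of 1 now {1, 5, 8}
Step 7: union(10, 3) -> merged; set of 10 now {3, 10}
Step 8: find(7) -> no change; set of 7 is {7}
Step 9: find(4) -> no change; set of 4 is {4}
Step 10: find(7) -> no change; set of 7 is {7}
Step 11: find(9) -> no change; set of 9 is {9}
Step 12: union(3, 7) -> merged; set of 3 now {3, 7, 10}
Step 13: find(4) -> no change; set of 4 is {4}
Step 14: find(12) -> no change; set of 12 is {12}
Step 15: union(2, 6) -> merged; set of 2 now {2, 6, 13}
Set of 1: {1, 5, 8}; 8 is a member.

Answer: yes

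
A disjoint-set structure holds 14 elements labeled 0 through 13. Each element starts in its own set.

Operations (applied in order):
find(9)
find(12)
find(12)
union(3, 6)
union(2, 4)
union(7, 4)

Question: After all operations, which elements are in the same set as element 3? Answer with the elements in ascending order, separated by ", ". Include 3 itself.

Answer: 3, 6

Derivation:
Step 1: find(9) -> no change; set of 9 is {9}
Step 2: find(12) -> no change; set of 12 is {12}
Step 3: find(12) -> no change; set of 12 is {12}
Step 4: union(3, 6) -> merged; set of 3 now {3, 6}
Step 5: union(2, 4) -> merged; set of 2 now {2, 4}
Step 6: union(7, 4) -> merged; set of 7 now {2, 4, 7}
Component of 3: {3, 6}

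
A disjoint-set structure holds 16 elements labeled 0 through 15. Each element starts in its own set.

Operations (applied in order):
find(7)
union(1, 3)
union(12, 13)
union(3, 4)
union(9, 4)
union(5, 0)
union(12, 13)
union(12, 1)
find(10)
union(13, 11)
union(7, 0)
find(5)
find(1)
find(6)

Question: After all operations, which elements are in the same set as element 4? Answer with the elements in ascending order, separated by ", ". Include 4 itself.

Step 1: find(7) -> no change; set of 7 is {7}
Step 2: union(1, 3) -> merged; set of 1 now {1, 3}
Step 3: union(12, 13) -> merged; set of 12 now {12, 13}
Step 4: union(3, 4) -> merged; set of 3 now {1, 3, 4}
Step 5: union(9, 4) -> merged; set of 9 now {1, 3, 4, 9}
Step 6: union(5, 0) -> merged; set of 5 now {0, 5}
Step 7: union(12, 13) -> already same set; set of 12 now {12, 13}
Step 8: union(12, 1) -> merged; set of 12 now {1, 3, 4, 9, 12, 13}
Step 9: find(10) -> no change; set of 10 is {10}
Step 10: union(13, 11) -> merged; set of 13 now {1, 3, 4, 9, 11, 12, 13}
Step 11: union(7, 0) -> merged; set of 7 now {0, 5, 7}
Step 12: find(5) -> no change; set of 5 is {0, 5, 7}
Step 13: find(1) -> no change; set of 1 is {1, 3, 4, 9, 11, 12, 13}
Step 14: find(6) -> no change; set of 6 is {6}
Component of 4: {1, 3, 4, 9, 11, 12, 13}

Answer: 1, 3, 4, 9, 11, 12, 13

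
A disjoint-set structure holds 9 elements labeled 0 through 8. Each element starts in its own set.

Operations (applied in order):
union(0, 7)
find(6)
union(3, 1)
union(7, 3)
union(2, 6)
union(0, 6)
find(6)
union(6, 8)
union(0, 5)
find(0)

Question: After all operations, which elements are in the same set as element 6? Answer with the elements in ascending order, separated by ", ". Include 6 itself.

Answer: 0, 1, 2, 3, 5, 6, 7, 8

Derivation:
Step 1: union(0, 7) -> merged; set of 0 now {0, 7}
Step 2: find(6) -> no change; set of 6 is {6}
Step 3: union(3, 1) -> merged; set of 3 now {1, 3}
Step 4: union(7, 3) -> merged; set of 7 now {0, 1, 3, 7}
Step 5: union(2, 6) -> merged; set of 2 now {2, 6}
Step 6: union(0, 6) -> merged; set of 0 now {0, 1, 2, 3, 6, 7}
Step 7: find(6) -> no change; set of 6 is {0, 1, 2, 3, 6, 7}
Step 8: union(6, 8) -> merged; set of 6 now {0, 1, 2, 3, 6, 7, 8}
Step 9: union(0, 5) -> merged; set of 0 now {0, 1, 2, 3, 5, 6, 7, 8}
Step 10: find(0) -> no change; set of 0 is {0, 1, 2, 3, 5, 6, 7, 8}
Component of 6: {0, 1, 2, 3, 5, 6, 7, 8}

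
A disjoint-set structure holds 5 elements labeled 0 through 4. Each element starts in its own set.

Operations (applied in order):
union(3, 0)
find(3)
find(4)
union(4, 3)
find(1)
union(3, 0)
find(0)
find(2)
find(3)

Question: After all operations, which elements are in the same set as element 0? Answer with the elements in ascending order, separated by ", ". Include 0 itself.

Answer: 0, 3, 4

Derivation:
Step 1: union(3, 0) -> merged; set of 3 now {0, 3}
Step 2: find(3) -> no change; set of 3 is {0, 3}
Step 3: find(4) -> no change; set of 4 is {4}
Step 4: union(4, 3) -> merged; set of 4 now {0, 3, 4}
Step 5: find(1) -> no change; set of 1 is {1}
Step 6: union(3, 0) -> already same set; set of 3 now {0, 3, 4}
Step 7: find(0) -> no change; set of 0 is {0, 3, 4}
Step 8: find(2) -> no change; set of 2 is {2}
Step 9: find(3) -> no change; set of 3 is {0, 3, 4}
Component of 0: {0, 3, 4}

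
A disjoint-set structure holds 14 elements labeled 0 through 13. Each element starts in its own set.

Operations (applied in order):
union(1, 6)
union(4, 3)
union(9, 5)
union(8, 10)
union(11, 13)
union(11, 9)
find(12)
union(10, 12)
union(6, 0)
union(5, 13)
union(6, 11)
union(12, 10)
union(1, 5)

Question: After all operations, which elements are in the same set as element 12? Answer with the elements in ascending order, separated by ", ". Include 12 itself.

Answer: 8, 10, 12

Derivation:
Step 1: union(1, 6) -> merged; set of 1 now {1, 6}
Step 2: union(4, 3) -> merged; set of 4 now {3, 4}
Step 3: union(9, 5) -> merged; set of 9 now {5, 9}
Step 4: union(8, 10) -> merged; set of 8 now {8, 10}
Step 5: union(11, 13) -> merged; set of 11 now {11, 13}
Step 6: union(11, 9) -> merged; set of 11 now {5, 9, 11, 13}
Step 7: find(12) -> no change; set of 12 is {12}
Step 8: union(10, 12) -> merged; set of 10 now {8, 10, 12}
Step 9: union(6, 0) -> merged; set of 6 now {0, 1, 6}
Step 10: union(5, 13) -> already same set; set of 5 now {5, 9, 11, 13}
Step 11: union(6, 11) -> merged; set of 6 now {0, 1, 5, 6, 9, 11, 13}
Step 12: union(12, 10) -> already same set; set of 12 now {8, 10, 12}
Step 13: union(1, 5) -> already same set; set of 1 now {0, 1, 5, 6, 9, 11, 13}
Component of 12: {8, 10, 12}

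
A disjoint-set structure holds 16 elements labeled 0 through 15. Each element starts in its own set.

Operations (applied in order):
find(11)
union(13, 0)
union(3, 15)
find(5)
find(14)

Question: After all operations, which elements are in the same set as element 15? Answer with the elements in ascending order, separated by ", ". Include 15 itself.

Answer: 3, 15

Derivation:
Step 1: find(11) -> no change; set of 11 is {11}
Step 2: union(13, 0) -> merged; set of 13 now {0, 13}
Step 3: union(3, 15) -> merged; set of 3 now {3, 15}
Step 4: find(5) -> no change; set of 5 is {5}
Step 5: find(14) -> no change; set of 14 is {14}
Component of 15: {3, 15}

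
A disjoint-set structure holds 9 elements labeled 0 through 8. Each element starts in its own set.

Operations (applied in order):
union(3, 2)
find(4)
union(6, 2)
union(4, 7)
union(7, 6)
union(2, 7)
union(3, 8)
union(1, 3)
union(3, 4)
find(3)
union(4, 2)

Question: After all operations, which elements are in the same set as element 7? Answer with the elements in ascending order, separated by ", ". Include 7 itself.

Answer: 1, 2, 3, 4, 6, 7, 8

Derivation:
Step 1: union(3, 2) -> merged; set of 3 now {2, 3}
Step 2: find(4) -> no change; set of 4 is {4}
Step 3: union(6, 2) -> merged; set of 6 now {2, 3, 6}
Step 4: union(4, 7) -> merged; set of 4 now {4, 7}
Step 5: union(7, 6) -> merged; set of 7 now {2, 3, 4, 6, 7}
Step 6: union(2, 7) -> already same set; set of 2 now {2, 3, 4, 6, 7}
Step 7: union(3, 8) -> merged; set of 3 now {2, 3, 4, 6, 7, 8}
Step 8: union(1, 3) -> merged; set of 1 now {1, 2, 3, 4, 6, 7, 8}
Step 9: union(3, 4) -> already same set; set of 3 now {1, 2, 3, 4, 6, 7, 8}
Step 10: find(3) -> no change; set of 3 is {1, 2, 3, 4, 6, 7, 8}
Step 11: union(4, 2) -> already same set; set of 4 now {1, 2, 3, 4, 6, 7, 8}
Component of 7: {1, 2, 3, 4, 6, 7, 8}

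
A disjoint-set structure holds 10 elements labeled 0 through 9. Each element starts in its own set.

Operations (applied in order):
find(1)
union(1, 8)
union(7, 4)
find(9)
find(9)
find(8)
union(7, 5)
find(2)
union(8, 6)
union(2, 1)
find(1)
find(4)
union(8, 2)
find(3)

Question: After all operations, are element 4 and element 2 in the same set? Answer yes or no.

Answer: no

Derivation:
Step 1: find(1) -> no change; set of 1 is {1}
Step 2: union(1, 8) -> merged; set of 1 now {1, 8}
Step 3: union(7, 4) -> merged; set of 7 now {4, 7}
Step 4: find(9) -> no change; set of 9 is {9}
Step 5: find(9) -> no change; set of 9 is {9}
Step 6: find(8) -> no change; set of 8 is {1, 8}
Step 7: union(7, 5) -> merged; set of 7 now {4, 5, 7}
Step 8: find(2) -> no change; set of 2 is {2}
Step 9: union(8, 6) -> merged; set of 8 now {1, 6, 8}
Step 10: union(2, 1) -> merged; set of 2 now {1, 2, 6, 8}
Step 11: find(1) -> no change; set of 1 is {1, 2, 6, 8}
Step 12: find(4) -> no change; set of 4 is {4, 5, 7}
Step 13: union(8, 2) -> already same set; set of 8 now {1, 2, 6, 8}
Step 14: find(3) -> no change; set of 3 is {3}
Set of 4: {4, 5, 7}; 2 is not a member.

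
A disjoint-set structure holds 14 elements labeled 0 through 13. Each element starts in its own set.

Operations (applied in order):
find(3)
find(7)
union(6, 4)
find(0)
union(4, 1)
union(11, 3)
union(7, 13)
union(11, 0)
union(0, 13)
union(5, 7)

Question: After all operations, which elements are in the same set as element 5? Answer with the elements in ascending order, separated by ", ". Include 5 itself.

Answer: 0, 3, 5, 7, 11, 13

Derivation:
Step 1: find(3) -> no change; set of 3 is {3}
Step 2: find(7) -> no change; set of 7 is {7}
Step 3: union(6, 4) -> merged; set of 6 now {4, 6}
Step 4: find(0) -> no change; set of 0 is {0}
Step 5: union(4, 1) -> merged; set of 4 now {1, 4, 6}
Step 6: union(11, 3) -> merged; set of 11 now {3, 11}
Step 7: union(7, 13) -> merged; set of 7 now {7, 13}
Step 8: union(11, 0) -> merged; set of 11 now {0, 3, 11}
Step 9: union(0, 13) -> merged; set of 0 now {0, 3, 7, 11, 13}
Step 10: union(5, 7) -> merged; set of 5 now {0, 3, 5, 7, 11, 13}
Component of 5: {0, 3, 5, 7, 11, 13}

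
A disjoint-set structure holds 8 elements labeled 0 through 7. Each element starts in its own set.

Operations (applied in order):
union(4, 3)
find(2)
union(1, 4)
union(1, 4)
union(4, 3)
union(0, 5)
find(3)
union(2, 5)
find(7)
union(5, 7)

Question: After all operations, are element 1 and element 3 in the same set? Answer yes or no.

Answer: yes

Derivation:
Step 1: union(4, 3) -> merged; set of 4 now {3, 4}
Step 2: find(2) -> no change; set of 2 is {2}
Step 3: union(1, 4) -> merged; set of 1 now {1, 3, 4}
Step 4: union(1, 4) -> already same set; set of 1 now {1, 3, 4}
Step 5: union(4, 3) -> already same set; set of 4 now {1, 3, 4}
Step 6: union(0, 5) -> merged; set of 0 now {0, 5}
Step 7: find(3) -> no change; set of 3 is {1, 3, 4}
Step 8: union(2, 5) -> merged; set of 2 now {0, 2, 5}
Step 9: find(7) -> no change; set of 7 is {7}
Step 10: union(5, 7) -> merged; set of 5 now {0, 2, 5, 7}
Set of 1: {1, 3, 4}; 3 is a member.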